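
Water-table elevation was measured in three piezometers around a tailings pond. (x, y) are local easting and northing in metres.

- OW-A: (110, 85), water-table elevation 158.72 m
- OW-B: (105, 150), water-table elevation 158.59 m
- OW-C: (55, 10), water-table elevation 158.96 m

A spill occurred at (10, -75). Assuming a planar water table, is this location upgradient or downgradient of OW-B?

With h = a·x + b·y + c and OW-A as origin, the differences give:
  (-5)·a + 65·b = -0.13
  (-55)·a + (-75)·b = +0.24
Eliminate b (×(-75) and ×65, subtract): 3950·a = -5.850 → a = ∂h/∂x = -0.001481
Back-substitute: b = ∂h/∂y = -0.002114.
Head at (10, -75) = 158.72 + (-0.001481)·(-100) + (-0.002114)·(-160) = 159.21 m.
That is higher than the 158.59 m at OW-B, so the point is upgradient.

upgradient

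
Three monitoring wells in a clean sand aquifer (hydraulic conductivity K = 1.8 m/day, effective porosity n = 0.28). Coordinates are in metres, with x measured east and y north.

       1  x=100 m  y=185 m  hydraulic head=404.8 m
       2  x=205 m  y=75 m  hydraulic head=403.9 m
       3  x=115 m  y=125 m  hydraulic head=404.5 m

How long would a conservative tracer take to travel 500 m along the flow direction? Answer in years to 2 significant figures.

Taking 1 as reference: 2−1 = (105, -110, -0.9); 3−1 = (15, -60, -0.3).
Determinant of the coordinate differences = 105·(-60) − 15·(-110) = -4650.
∂h/∂x = [(-0.9)·(-60) − (-0.3)·(-110)] / -4650 = -0.004516
∂h/∂y = [105·(-0.3) − 15·(-0.9)] / -4650 = +0.003871
|∇h| = √(-0.004516² + 0.003871²) = 0.005948
Seepage velocity v = K·i/n = 1.8 × 0.005948 / 0.28 = 0.03824 m/day.
t = 500 / 0.03824 = 1.308e+04 days = 35.8 years.

36 years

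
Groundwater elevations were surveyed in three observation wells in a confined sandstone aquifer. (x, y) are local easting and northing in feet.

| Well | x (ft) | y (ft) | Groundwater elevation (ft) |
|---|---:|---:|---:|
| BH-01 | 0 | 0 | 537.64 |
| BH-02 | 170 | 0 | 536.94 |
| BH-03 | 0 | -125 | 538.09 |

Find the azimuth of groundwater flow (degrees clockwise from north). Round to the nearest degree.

∂h/∂x = (536.94 − 537.64) / (170 − 0) = -0.004118
∂h/∂y = (538.09 − 537.64) / (-125 − 0) = -0.003600
Flow direction (−∇h) has components (+0.004118 E, +0.003600 N).
Azimuth = atan2(E, N) = atan2(+0.004118, +0.003600) = 48.8° ≈ 049°.

049°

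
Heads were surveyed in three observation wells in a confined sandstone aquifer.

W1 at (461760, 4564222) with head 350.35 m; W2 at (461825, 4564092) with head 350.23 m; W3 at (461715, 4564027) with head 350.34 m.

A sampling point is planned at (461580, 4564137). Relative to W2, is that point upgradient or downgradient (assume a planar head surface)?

Three-point gradient (reference W1): Δ to W2 = (65, -130, -0.12), Δ to W3 = (-45, -195, -0.01).
∂h/∂x = -0.001193, ∂h/∂y = +0.0003266 (det = -18525).
Head at (461580, 4564137) = 350.35 + (-0.001193)·(-180) + (+0.0003266)·(-85) = 350.54 m.
That is higher than the 350.23 m at W2, so the point is upgradient.

upgradient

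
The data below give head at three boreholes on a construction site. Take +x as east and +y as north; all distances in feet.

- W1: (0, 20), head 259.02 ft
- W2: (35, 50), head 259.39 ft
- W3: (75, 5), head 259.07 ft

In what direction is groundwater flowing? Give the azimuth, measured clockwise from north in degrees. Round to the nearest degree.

195°

Three-point gradient (reference W1): Δ to W2 = (35, 30, +0.37), Δ to W3 = (75, -15, +0.05).
∂h/∂x = +0.002541, ∂h/∂y = +0.009369 (det = -2775).
Flow direction (−∇h) has components (-0.002541 E, -0.009369 N).
Azimuth = atan2(E, N) = atan2(-0.002541, -0.009369) = 195.2° ≈ 195°.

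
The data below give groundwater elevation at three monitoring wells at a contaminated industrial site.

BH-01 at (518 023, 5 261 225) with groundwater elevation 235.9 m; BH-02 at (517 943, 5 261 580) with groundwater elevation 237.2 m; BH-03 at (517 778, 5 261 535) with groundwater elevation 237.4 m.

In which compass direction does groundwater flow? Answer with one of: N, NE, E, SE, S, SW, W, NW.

With h = a·x + b·y + c and BH-01 as origin, the differences give:
  (-80)·a + 355·b = +1.3
  (-245)·a + 310·b = +1.5
Eliminate b (×310 and ×355, subtract): 62175·a = -129.50 → a = ∂h/∂x = -0.002083
Back-substitute: b = ∂h/∂y = +0.003193.
Flow = −∇h = (+0.002083 east, -0.003193 north), which points southeast.

SE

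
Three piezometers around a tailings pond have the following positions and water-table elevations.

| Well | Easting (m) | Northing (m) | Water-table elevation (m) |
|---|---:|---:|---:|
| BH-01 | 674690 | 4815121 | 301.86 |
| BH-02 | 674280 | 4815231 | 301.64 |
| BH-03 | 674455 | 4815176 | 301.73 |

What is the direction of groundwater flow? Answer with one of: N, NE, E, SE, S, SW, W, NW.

Taking BH-01 as reference: BH-02−BH-01 = (-410, 110, -0.22); BH-03−BH-01 = (-235, 55, -0.13).
Determinant of the coordinate differences = (-410)·55 − (-235)·110 = 3300.
∂h/∂x = [(-0.22)·55 − (-0.13)·110] / 3300 = +0.0006667
∂h/∂y = [(-410)·(-0.13) − (-235)·(-0.22)] / 3300 = +0.0004848
Flow = −∇h = (-0.0006667 east, -0.0004848 north), which points southwest.

SW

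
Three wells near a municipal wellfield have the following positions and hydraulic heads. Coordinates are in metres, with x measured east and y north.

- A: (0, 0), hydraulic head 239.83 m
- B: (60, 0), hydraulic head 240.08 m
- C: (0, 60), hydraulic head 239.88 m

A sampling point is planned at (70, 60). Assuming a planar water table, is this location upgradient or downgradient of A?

upgradient

∂h/∂x = (240.08 − 239.83) / (60 − 0) = +0.004167
∂h/∂y = (239.88 − 239.83) / (60 − 0) = +0.0008333
Head at (70, 60) = 239.83 + (+0.004167)·(70) + (+0.0008333)·(60) = 240.17 m.
That is higher than the 239.83 m at A, so the point is upgradient.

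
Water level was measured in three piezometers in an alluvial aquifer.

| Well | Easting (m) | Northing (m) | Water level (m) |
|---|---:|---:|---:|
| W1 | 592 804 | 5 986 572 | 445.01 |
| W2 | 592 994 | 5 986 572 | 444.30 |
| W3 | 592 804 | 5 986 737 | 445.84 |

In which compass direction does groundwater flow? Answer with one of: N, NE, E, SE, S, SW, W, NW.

∂h/∂x = (444.30 − 445.01) / (592994 − 592804) = -0.003737
∂h/∂y = (445.84 − 445.01) / (5986737 − 5986572) = +0.005030
Flow = −∇h = (+0.003737 east, -0.005030 north), which points southeast.

SE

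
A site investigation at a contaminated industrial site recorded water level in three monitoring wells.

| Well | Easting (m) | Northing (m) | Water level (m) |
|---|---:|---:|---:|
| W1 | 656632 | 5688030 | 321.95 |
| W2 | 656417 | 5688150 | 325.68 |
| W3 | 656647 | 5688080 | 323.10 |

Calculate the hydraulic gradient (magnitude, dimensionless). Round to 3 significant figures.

With h = a·x + b·y + c and W1 as origin, the differences give:
  (-215)·a + 120·b = +3.73
  15·a + 50·b = +1.15
Eliminate b (×50 and ×120, subtract): -12550·a = 48.500 → a = ∂h/∂x = -0.003865
Back-substitute: b = ∂h/∂y = +0.02416.
|∇h| = √(-0.003865² + 0.02416²) = 0.02447

0.0245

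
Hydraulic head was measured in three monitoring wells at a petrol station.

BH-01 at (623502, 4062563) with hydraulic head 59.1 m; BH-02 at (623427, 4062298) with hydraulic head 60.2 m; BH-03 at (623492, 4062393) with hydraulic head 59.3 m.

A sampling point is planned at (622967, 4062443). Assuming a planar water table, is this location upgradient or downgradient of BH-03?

upgradient

Taking BH-01 as reference: BH-02−BH-01 = (-75, -265, +1.1); BH-03−BH-01 = (-10, -170, +0.2).
Determinant of the coordinate differences = (-75)·(-170) − (-10)·(-265) = 10100.
∂h/∂x = [(+1.1)·(-170) − (+0.2)·(-265)] / 10100 = -0.01327
∂h/∂y = [(-75)·(+0.2) − (-10)·(+1.1)] / 10100 = -0.0003960
Head at (622967, 4062443) = 59.1 + (-0.01327)·(-535) + (-0.0003960)·(-120) = 66.25 m.
That is higher than the 59.3 m at BH-03, so the point is upgradient.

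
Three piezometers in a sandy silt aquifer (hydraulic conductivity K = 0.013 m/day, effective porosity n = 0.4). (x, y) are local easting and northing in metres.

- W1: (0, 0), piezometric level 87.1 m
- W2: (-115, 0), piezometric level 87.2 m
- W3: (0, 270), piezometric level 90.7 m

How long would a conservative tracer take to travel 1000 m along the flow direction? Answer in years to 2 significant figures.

∂h/∂x = (87.2 − 87.1) / (-115 − 0) = -0.0008696
∂h/∂y = (90.7 − 87.1) / (270 − 0) = +0.01333
|∇h| = √(-0.0008696² + 0.01333²) = 0.01336
Seepage velocity v = K·i/n = 0.013 × 0.01336 / 0.4 = 0.0004342 m/day.
t = 1000 / 0.0004342 = 2.303e+06 days = 6.31e+03 years.

6300 years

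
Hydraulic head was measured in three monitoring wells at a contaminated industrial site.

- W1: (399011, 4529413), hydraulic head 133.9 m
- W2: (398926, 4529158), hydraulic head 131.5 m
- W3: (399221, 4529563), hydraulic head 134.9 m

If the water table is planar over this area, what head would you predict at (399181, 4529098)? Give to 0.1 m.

Differences from W1: to W2 (Δx, Δy, Δh) = (-85, -255, -2.4); to W3 = (210, 150, +1.0).
Determinant of the coordinate differences = (-85)·150 − 210·(-255) = 40800.
∂h/∂x = [(-2.4)·150 − (+1.0)·(-255)] / 40800 = -0.002574
∂h/∂y = [(-85)·(+1.0) − 210·(-2.4)] / 40800 = +0.01027
h(399181, 4529098) = 133.9 + (-0.002574)·(170) + (+0.01027)·(-315) = 133.9 -0.438 -3.235 = 130.228 m.

130.2 m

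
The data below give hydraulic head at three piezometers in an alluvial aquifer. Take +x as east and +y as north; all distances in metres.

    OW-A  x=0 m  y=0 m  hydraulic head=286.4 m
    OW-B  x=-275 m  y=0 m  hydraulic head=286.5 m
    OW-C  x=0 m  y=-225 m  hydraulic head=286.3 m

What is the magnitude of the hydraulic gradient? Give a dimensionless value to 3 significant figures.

0.000574

∂h/∂x = (286.5 − 286.4) / (-275 − 0) = -0.0003636
∂h/∂y = (286.3 − 286.4) / (-225 − 0) = +0.0004444
|∇h| = √(-0.0003636² + 0.0004444²) = 0.0005742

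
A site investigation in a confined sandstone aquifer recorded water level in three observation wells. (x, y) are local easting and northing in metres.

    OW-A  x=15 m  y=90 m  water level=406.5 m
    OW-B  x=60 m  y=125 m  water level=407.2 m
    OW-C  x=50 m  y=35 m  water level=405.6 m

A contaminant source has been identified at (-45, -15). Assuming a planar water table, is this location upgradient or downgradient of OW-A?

With h = a·x + b·y + c and OW-A as origin, the differences give:
  45·a + 35·b = +0.7
  35·a + (-55)·b = -0.9
Eliminate b (×(-55) and ×35, subtract): -3700·a = -7.00 → a = ∂h/∂x = +0.001892
Back-substitute: b = ∂h/∂y = +0.01757.
Head at (-45, -15) = 406.5 + (+0.001892)·(-60) + (+0.01757)·(-105) = 404.54 m.
That is lower than the 406.5 m at OW-A, so the point is downgradient.

downgradient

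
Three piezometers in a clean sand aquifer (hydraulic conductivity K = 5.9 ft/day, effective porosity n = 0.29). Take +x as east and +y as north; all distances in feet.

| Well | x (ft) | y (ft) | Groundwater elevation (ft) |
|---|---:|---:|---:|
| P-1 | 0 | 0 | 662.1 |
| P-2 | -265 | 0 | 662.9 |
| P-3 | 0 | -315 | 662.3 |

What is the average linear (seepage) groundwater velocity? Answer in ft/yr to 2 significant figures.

∂h/∂x = (662.9 − 662.1) / (-265 − 0) = -0.003019
∂h/∂y = (662.3 − 662.1) / (-315 − 0) = -0.0006349
|∇h| = √(-0.003019² + -0.0006349²) = 0.003085
Seepage velocity v = K·i/n = 5.9 × 0.003085 / 0.29 = 0.06276 ft/day = 22.92 ft/yr.

23 ft/yr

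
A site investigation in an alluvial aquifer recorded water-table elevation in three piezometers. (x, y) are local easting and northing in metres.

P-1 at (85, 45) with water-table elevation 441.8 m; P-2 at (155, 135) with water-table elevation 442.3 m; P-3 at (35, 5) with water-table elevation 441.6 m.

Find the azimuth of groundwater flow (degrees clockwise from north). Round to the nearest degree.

170°

Taking P-1 as reference: P-2−P-1 = (70, 90, +0.5); P-3−P-1 = (-50, -40, -0.2).
Determinant of the coordinate differences = 70·(-40) − (-50)·90 = 1700.
∂h/∂x = [(+0.5)·(-40) − (-0.2)·90] / 1700 = -0.001176
∂h/∂y = [70·(-0.2) − (-50)·(+0.5)] / 1700 = +0.006471
Flow direction (−∇h) has components (+0.001176 E, -0.006471 N).
Azimuth = atan2(E, N) = atan2(+0.001176, -0.006471) = 169.7° ≈ 170°.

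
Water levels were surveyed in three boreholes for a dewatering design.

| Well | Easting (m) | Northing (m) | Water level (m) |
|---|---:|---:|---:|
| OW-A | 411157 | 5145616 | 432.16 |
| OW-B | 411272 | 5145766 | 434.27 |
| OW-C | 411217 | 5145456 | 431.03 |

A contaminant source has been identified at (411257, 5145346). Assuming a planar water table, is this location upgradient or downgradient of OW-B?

With h = a·x + b·y + c and OW-A as origin, the differences give:
  115·a + 150·b = +2.11
  60·a + (-160)·b = -1.13
Eliminate b (×(-160) and ×150, subtract): -27400·a = -168.100 → a = ∂h/∂x = +0.006135
Back-substitute: b = ∂h/∂y = +0.009363.
Head at (411257, 5145346) = 432.16 + (+0.006135)·(100) + (+0.009363)·(-270) = 430.25 m.
That is lower than the 434.27 m at OW-B, so the point is downgradient.

downgradient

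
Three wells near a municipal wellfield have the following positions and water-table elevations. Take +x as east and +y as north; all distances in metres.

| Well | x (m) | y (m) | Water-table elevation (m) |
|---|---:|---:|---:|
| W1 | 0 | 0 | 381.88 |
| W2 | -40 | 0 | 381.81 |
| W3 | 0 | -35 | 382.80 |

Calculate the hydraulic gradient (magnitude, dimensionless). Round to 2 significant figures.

∂h/∂x = (381.81 − 381.88) / (-40 − 0) = +0.001750
∂h/∂y = (382.80 − 381.88) / (-35 − 0) = -0.02629
|∇h| = √(0.001750² + -0.02629²) = 0.02635

0.026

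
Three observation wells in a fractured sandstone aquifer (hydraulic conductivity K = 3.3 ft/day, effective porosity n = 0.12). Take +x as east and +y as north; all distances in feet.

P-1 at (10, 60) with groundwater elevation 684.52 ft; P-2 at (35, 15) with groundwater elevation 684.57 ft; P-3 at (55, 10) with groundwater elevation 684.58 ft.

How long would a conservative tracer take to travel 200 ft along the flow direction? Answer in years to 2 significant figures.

20 years

Three-point gradient (reference P-1): Δ to P-2 = (25, -45, +0.05), Δ to P-3 = (45, -50, +0.06).
∂h/∂x = +0.0002581, ∂h/∂y = -0.0009677 (det = 775).
|∇h| = √(0.0002581² + -0.0009677²) = 0.001002
Seepage velocity v = K·i/n = 3.3 × 0.001002 / 0.12 = 0.02756 ft/day.
t = 200 / 0.02756 = 7257 days = 19.9 years.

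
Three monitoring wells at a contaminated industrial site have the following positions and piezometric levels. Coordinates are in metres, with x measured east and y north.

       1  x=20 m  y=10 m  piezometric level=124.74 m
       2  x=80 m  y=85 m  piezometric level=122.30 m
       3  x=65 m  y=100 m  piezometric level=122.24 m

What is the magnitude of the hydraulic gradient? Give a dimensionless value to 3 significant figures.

0.0254

Differences from 1: to 2 (Δx, Δy, Δh) = (60, 75, -2.44); to 3 = (45, 90, -2.50).
Determinant of the coordinate differences = 60·90 − 45·75 = 2025.
∂h/∂x = [(-2.44)·90 − (-2.50)·75] / 2025 = -0.01585
∂h/∂y = [60·(-2.50) − 45·(-2.44)] / 2025 = -0.01985
|∇h| = √(-0.01585² + -0.01985²) = 0.0254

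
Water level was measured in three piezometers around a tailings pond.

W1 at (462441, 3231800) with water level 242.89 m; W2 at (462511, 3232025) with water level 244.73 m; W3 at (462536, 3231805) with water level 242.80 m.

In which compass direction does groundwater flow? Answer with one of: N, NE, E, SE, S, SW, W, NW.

With h = a·x + b·y + c and W1 as origin, the differences give:
  70·a + 225·b = +1.84
  95·a + 5·b = -0.09
Eliminate b (×5 and ×225, subtract): -21025·a = 29.450 → a = ∂h/∂x = -0.001401
Back-substitute: b = ∂h/∂y = +0.008614.
Flow = −∇h = (+0.001401 east, -0.008614 north), which points south.

S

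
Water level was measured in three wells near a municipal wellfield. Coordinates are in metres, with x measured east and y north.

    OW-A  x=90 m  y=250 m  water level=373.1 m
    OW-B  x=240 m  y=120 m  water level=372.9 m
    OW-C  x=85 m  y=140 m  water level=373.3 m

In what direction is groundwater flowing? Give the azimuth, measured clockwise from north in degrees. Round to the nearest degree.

Differences from OW-A: to OW-B (Δx, Δy, Δh) = (150, -130, -0.2); to OW-C = (-5, -110, +0.2).
Solve a·Δx + b·Δy = Δh: det = 150·(-110) − (-5)·(-130) = -17150.
∂h/∂x = [(-0.2)·(-110) − (+0.2)·(-130)] / -17150 = -0.002799
∂h/∂y = [150·(+0.2) − (-5)·(-0.2)] / -17150 = -0.001691
Flow direction (−∇h) has components (+0.002799 E, +0.001691 N).
Azimuth = atan2(E, N) = atan2(+0.002799, +0.001691) = 58.9° ≈ 059°.

059°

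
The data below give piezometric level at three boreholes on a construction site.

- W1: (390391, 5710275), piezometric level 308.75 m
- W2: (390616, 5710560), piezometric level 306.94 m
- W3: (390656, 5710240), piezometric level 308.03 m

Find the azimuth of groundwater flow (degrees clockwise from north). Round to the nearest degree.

040°

Differences from W1: to W2 (Δx, Δy, Δh) = (225, 285, -1.81); to W3 = (265, -35, -0.72).
Determinant of the coordinate differences = 225·(-35) − 265·285 = -83400.
∂h/∂x = [(-1.81)·(-35) − (-0.72)·285] / -83400 = -0.003220
∂h/∂y = [225·(-0.72) − 265·(-1.81)] / -83400 = -0.003809
Flow direction (−∇h) has components (+0.003220 E, +0.003809 N).
Azimuth = atan2(E, N) = atan2(+0.003220, +0.003809) = 40.2° ≈ 040°.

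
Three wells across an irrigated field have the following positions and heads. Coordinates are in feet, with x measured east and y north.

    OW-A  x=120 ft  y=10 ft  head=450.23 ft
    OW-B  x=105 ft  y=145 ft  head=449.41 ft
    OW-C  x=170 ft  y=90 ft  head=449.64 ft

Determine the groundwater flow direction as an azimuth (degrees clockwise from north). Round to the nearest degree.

Taking OW-A as reference: OW-B−OW-A = (-15, 135, -0.82); OW-C−OW-A = (50, 80, -0.59).
Solve a·Δx + b·Δy = Δh: det = (-15)·80 − 50·135 = -7950.
∂h/∂x = [(-0.82)·80 − (-0.59)·135] / -7950 = -0.001767
∂h/∂y = [(-15)·(-0.59) − 50·(-0.82)] / -7950 = -0.006270
Flow direction (−∇h) has components (+0.001767 E, +0.006270 N).
Azimuth = atan2(E, N) = atan2(+0.001767, +0.006270) = 15.7° ≈ 016°.

016°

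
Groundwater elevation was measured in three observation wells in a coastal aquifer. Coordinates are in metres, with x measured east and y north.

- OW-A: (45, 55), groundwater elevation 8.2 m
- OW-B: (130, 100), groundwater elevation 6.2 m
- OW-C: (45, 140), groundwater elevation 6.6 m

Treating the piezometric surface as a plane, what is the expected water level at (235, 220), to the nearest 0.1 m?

Taking OW-A as reference: OW-B−OW-A = (85, 45, -2.0); OW-C−OW-A = (0, 85, -1.6).
Determinant of the coordinate differences = 85·85 − 0·45 = 7225.
∂h/∂x = [(-2.0)·85 − (-1.6)·45] / 7225 = -0.01356
∂h/∂y = [85·(-1.6) − 0·(-2.0)] / 7225 = -0.01882
h(235, 220) = 8.2 + (-0.01356)·(190) + (-0.01882)·(165) = 8.2 -2.577 -3.106 = 2.517 m.

2.5 m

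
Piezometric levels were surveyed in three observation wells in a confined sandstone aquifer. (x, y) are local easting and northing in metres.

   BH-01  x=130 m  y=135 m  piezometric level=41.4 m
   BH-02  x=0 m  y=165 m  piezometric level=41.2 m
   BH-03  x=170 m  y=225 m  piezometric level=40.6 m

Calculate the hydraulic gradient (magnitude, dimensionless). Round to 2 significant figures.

0.0087

Taking BH-01 as reference: BH-02−BH-01 = (-130, 30, -0.2); BH-03−BH-01 = (40, 90, -0.8).
Solve a·Δx + b·Δy = Δh: det = (-130)·90 − 40·30 = -12900.
∂h/∂x = [(-0.2)·90 − (-0.8)·30] / -12900 = -0.0004651
∂h/∂y = [(-130)·(-0.8) − 40·(-0.2)] / -12900 = -0.008682
|∇h| = √(-0.0004651² + -0.008682²) = 0.008694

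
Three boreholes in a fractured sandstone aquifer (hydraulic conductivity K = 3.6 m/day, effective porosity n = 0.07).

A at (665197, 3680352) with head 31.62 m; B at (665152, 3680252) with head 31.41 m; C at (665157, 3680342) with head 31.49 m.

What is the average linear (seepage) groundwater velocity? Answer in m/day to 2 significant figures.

0.16 m/day

With h = a·x + b·y + c and A as origin, the differences give:
  (-45)·a + (-100)·b = -0.21
  (-40)·a + (-10)·b = -0.13
Eliminate b (×(-10) and ×(-100), subtract): -3550·a = -10.900 → a = ∂h/∂x = +0.003070
Back-substitute: b = ∂h/∂y = +0.0007183.
|∇h| = √(0.003070² + 0.0007183²) = 0.003153
Seepage velocity v = K·i/n = 3.6 × 0.003153 / 0.07 = 0.1622 m/day.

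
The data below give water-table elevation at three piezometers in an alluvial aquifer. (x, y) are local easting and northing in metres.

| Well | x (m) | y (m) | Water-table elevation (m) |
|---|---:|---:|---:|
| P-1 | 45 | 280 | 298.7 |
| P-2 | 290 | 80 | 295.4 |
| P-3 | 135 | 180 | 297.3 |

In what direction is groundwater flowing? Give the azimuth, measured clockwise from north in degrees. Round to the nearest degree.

Three-point gradient (reference P-1): Δ to P-2 = (245, -200, -3.3), Δ to P-3 = (90, -100, -1.4).
∂h/∂x = -0.007692, ∂h/∂y = +0.007077 (det = -6500).
Flow direction (−∇h) has components (+0.007692 E, -0.007077 N).
Azimuth = atan2(E, N) = atan2(+0.007692, -0.007077) = 132.6° ≈ 133°.

133°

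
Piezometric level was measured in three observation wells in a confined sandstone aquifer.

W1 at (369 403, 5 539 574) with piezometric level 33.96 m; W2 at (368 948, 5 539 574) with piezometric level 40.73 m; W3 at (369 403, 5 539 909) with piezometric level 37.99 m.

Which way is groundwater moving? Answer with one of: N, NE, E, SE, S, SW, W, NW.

∂h/∂x = (40.73 − 33.96) / (368948 − 369403) = -0.01488
∂h/∂y = (37.99 − 33.96) / (5539909 − 5539574) = +0.01203
Flow = −∇h = (+0.01488 east, -0.01203 north), which points southeast.

SE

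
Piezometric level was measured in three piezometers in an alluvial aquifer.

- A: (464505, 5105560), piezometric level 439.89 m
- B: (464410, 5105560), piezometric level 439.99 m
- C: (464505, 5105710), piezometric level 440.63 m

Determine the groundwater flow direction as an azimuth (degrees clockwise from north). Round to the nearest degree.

∂h/∂x = (439.99 − 439.89) / (464410 − 464505) = -0.001053
∂h/∂y = (440.63 − 439.89) / (5105710 − 5105560) = +0.004933
Flow direction (−∇h) has components (+0.001053 E, -0.004933 N).
Azimuth = atan2(E, N) = atan2(+0.001053, -0.004933) = 168.0° ≈ 168°.

168°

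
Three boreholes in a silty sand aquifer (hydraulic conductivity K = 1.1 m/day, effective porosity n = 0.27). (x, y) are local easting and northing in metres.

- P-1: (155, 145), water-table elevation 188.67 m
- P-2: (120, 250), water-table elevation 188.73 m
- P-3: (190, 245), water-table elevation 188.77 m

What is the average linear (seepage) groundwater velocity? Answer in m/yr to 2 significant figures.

With h = a·x + b·y + c and P-1 as origin, the differences give:
  (-35)·a + 105·b = +0.06
  35·a + 100·b = +0.10
Eliminate b (×100 and ×105, subtract): -7175·a = -4.500 → a = ∂h/∂x = +0.0006272
Back-substitute: b = ∂h/∂y = +0.0007805.
|∇h| = √(0.0006272² + 0.0007805²) = 0.001001
Seepage velocity v = K·i/n = 1.1 × 0.001001 / 0.27 = 0.004078 m/day = 1.489 m/yr.

1.5 m/yr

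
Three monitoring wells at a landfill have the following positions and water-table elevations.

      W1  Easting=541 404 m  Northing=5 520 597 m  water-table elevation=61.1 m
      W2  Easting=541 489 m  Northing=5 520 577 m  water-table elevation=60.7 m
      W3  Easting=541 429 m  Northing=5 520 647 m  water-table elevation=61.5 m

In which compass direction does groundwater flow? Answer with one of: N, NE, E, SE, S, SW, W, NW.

S

With h = a·x + b·y + c and W1 as origin, the differences give:
  85·a + (-20)·b = -0.4
  25·a + 50·b = +0.4
Eliminate b (×50 and ×(-20), subtract): 4750·a = -12.00 → a = ∂h/∂x = -0.002526
Back-substitute: b = ∂h/∂y = +0.009263.
Flow = −∇h = (+0.002526 east, -0.009263 north), which points south.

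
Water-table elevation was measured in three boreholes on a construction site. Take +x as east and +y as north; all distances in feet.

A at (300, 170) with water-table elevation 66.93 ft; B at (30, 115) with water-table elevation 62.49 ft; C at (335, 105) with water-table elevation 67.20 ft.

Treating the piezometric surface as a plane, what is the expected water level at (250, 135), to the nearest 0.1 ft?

Differences from A: to B (Δx, Δy, Δh) = (-270, -55, -4.44); to C = (35, -65, +0.27).
Determinant of the coordinate differences = (-270)·(-65) − 35·(-55) = 19475.
∂h/∂x = [(-4.44)·(-65) − (+0.27)·(-55)] / 19475 = +0.01558
∂h/∂y = [(-270)·(+0.27) − 35·(-4.44)] / 19475 = +0.004236
h(250, 135) = 66.93 + (+0.01558)·(-50) + (+0.004236)·(-35) = 66.93 -0.779 -0.148 = 66.003 ft.

66.0 ft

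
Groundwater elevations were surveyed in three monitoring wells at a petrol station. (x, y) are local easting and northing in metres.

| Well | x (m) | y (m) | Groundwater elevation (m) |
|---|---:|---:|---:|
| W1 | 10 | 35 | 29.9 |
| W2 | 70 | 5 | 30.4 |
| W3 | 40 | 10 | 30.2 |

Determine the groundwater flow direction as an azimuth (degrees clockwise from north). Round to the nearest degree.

Three-point gradient (reference W1): Δ to W2 = (60, -30, +0.5), Δ to W3 = (30, -25, +0.3).
∂h/∂x = +0.005833, ∂h/∂y = -0.005000 (det = -600).
Flow direction (−∇h) has components (-0.005833 E, +0.005000 N).
Azimuth = atan2(E, N) = atan2(-0.005833, +0.005000) = 310.6° ≈ 311°.

311°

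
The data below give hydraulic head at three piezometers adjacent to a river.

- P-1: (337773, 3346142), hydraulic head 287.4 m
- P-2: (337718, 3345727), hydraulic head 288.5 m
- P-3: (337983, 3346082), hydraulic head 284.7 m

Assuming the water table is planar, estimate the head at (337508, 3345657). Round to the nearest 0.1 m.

Differences from P-1: to P-2 (Δx, Δy, Δh) = (-55, -415, +1.1); to P-3 = (210, -60, -2.7).
Solve a·Δx + b·Δy = Δh: det = (-55)·(-60) − 210·(-415) = 90450.
∂h/∂x = [(+1.1)·(-60) − (-2.7)·(-415)] / 90450 = -0.01312
∂h/∂y = [(-55)·(-2.7) − 210·(+1.1)] / 90450 = -0.0009121
h(337508, 3345657) = 287.4 + (-0.01312)·(-265) + (-0.0009121)·(-485) = 287.4 +3.476 +0.442 = 291.319 m.

291.3 m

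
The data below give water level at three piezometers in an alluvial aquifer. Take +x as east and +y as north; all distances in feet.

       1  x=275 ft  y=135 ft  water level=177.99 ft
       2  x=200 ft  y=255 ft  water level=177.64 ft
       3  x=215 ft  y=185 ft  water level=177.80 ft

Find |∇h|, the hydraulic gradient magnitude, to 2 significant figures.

0.0025

Differences from 1: to 2 (Δx, Δy, Δh) = (-75, 120, -0.35); to 3 = (-60, 50, -0.19).
Solve a·Δx + b·Δy = Δh: det = (-75)·50 − (-60)·120 = 3450.
∂h/∂x = [(-0.35)·50 − (-0.19)·120] / 3450 = +0.001536
∂h/∂y = [(-75)·(-0.19) − (-60)·(-0.35)] / 3450 = -0.001957
|∇h| = √(0.001536² + -0.001957²) = 0.002488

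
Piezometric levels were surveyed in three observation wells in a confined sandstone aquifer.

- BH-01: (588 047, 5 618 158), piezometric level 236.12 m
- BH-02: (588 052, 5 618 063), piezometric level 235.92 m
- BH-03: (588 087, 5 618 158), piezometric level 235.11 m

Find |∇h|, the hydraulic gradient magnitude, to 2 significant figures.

Differences from BH-01: to BH-02 (Δx, Δy, Δh) = (5, -95, -0.20); to BH-03 = (40, 0, -1.01).
Determinant of the coordinate differences = 5·0 − 40·(-95) = 3800.
∂h/∂x = [(-0.20)·0 − (-1.01)·(-95)] / 3800 = -0.02525
∂h/∂y = [5·(-1.01) − 40·(-0.20)] / 3800 = +0.0007763
|∇h| = √(-0.02525² + 0.0007763²) = 0.02526

0.025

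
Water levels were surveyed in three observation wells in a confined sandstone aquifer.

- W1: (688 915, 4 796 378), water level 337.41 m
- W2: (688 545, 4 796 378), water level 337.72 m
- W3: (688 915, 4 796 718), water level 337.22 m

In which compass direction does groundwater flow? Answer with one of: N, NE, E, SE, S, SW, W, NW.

∂h/∂x = (337.72 − 337.41) / (688545 − 688915) = -0.0008378
∂h/∂y = (337.22 − 337.41) / (4796718 − 4796378) = -0.0005588
Flow = −∇h = (+0.0008378 east, +0.0005588 north), which points northeast.

NE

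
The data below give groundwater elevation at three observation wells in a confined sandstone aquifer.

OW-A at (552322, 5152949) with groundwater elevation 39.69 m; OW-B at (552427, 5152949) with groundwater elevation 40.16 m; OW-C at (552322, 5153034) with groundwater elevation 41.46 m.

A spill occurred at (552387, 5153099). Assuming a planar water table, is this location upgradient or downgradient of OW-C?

∂h/∂x = (40.16 − 39.69) / (552427 − 552322) = +0.004476
∂h/∂y = (41.46 − 39.69) / (5153034 − 5152949) = +0.02082
Head at (552387, 5153099) = 39.69 + (+0.004476)·(65) + (+0.02082)·(150) = 43.10 m.
That is higher than the 41.46 m at OW-C, so the point is upgradient.

upgradient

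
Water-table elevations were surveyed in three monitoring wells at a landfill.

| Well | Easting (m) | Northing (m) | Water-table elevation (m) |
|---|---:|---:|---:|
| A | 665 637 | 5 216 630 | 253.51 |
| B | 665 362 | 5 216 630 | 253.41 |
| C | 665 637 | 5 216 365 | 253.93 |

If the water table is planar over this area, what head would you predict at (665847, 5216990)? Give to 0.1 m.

253.0 m

∂h/∂x = (253.41 − 253.51) / (665362 − 665637) = +0.0003636
∂h/∂y = (253.93 − 253.51) / (5216365 − 5216630) = -0.001585
h(665847, 5216990) = 253.51 + (+0.0003636)·(210) + (-0.001585)·(360) = 253.51 +0.076 -0.571 = 253.016 m.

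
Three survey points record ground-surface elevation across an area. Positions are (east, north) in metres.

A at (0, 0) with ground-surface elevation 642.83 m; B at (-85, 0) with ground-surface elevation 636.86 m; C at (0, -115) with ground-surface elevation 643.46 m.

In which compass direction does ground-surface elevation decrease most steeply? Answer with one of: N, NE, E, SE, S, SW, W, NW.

∂z/∂x = (636.86 − 642.83) / (-85 − 0) = +0.07024
∂z/∂y = (643.46 − 642.83) / (-115 − 0) = -0.005478
Steepest decrease is along −∇f = (-0.07024 E, +0.005478 N) → west.

W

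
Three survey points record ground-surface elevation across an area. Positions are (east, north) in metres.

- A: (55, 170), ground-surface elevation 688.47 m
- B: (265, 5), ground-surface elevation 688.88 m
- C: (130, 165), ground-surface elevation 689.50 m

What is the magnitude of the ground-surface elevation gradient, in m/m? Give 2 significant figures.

Differences from A: to B (Δx, Δy, Δh) = (210, -165, +0.41); to C = (75, -5, +1.03).
Solve a·Δx + b·Δy = Δz: det = 210·(-5) − 75·(-165) = 11325.
∂z/∂x = [(+0.41)·(-5) − (+1.03)·(-165)] / 11325 = +0.01483
∂z/∂y = [210·(+1.03) − 75·(+0.41)] / 11325 = +0.01638
|∇f| = √(0.01483² + 0.01638²) = 0.0221 m/m

0.022 m/m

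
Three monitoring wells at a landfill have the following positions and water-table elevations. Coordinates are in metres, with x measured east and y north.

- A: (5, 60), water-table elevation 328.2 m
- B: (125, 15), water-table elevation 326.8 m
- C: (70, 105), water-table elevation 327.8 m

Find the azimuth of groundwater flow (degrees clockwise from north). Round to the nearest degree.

With h = a·x + b·y + c and A as origin, the differences give:
  120·a + (-45)·b = -1.4
  65·a + 45·b = -0.4
Eliminate b (×45 and ×(-45), subtract): 8325·a = -81.00 → a = ∂h/∂x = -0.009730
Back-substitute: b = ∂h/∂y = +0.005165.
Flow direction (−∇h) has components (+0.009730 E, -0.005165 N).
Azimuth = atan2(E, N) = atan2(+0.009730, -0.005165) = 118.0° ≈ 118°.

118°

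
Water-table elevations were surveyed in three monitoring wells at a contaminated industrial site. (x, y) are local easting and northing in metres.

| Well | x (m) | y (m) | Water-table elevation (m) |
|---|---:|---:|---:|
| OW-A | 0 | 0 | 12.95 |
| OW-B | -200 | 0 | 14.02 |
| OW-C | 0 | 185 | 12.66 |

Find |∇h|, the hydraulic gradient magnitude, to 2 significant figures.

0.0056

∂h/∂x = (14.02 − 12.95) / (-200 − 0) = -0.005350
∂h/∂y = (12.66 − 12.95) / (185 − 0) = -0.001568
|∇h| = √(-0.005350² + -0.001568²) = 0.005575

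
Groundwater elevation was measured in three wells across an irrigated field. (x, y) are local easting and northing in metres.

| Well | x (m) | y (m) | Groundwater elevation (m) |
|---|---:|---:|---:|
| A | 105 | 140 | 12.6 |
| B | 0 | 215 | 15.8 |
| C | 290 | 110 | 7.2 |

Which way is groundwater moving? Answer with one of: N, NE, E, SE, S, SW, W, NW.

Differences from A: to B (Δx, Δy, Δh) = (-105, 75, +3.2); to C = (185, -30, -5.4).
Solve a·Δx + b·Δy = Δh: det = (-105)·(-30) − 185·75 = -10725.
∂h/∂x = [(+3.2)·(-30) − (-5.4)·75] / -10725 = -0.02881
∂h/∂y = [(-105)·(-5.4) − 185·(+3.2)] / -10725 = +0.002331
Flow = −∇h = (+0.02881 east, -0.002331 north), which points east.

E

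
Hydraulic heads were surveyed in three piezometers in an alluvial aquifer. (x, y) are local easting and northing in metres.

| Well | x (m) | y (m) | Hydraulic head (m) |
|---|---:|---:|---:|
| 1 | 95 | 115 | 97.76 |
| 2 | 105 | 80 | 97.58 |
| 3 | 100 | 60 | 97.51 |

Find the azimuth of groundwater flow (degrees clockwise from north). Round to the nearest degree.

144°

Taking 1 as reference: 2−1 = (10, -35, -0.18); 3−1 = (5, -55, -0.25).
Solve a·Δx + b·Δy = Δh: det = 10·(-55) − 5·(-35) = -375.
∂h/∂x = [(-0.18)·(-55) − (-0.25)·(-35)] / -375 = -0.003067
∂h/∂y = [10·(-0.25) − 5·(-0.18)] / -375 = +0.004267
Flow direction (−∇h) has components (+0.003067 E, -0.004267 N).
Azimuth = atan2(E, N) = atan2(+0.003067, -0.004267) = 144.3° ≈ 144°.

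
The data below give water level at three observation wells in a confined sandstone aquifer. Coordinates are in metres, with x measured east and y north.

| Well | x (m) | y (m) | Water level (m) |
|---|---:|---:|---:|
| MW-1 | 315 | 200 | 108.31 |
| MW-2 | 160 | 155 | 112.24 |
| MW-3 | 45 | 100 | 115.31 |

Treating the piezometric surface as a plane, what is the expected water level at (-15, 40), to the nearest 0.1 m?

117.1 m

With h = a·x + b·y + c and MW-1 as origin, the differences give:
  (-155)·a + (-45)·b = +3.93
  (-270)·a + (-100)·b = +7.00
Eliminate b (×(-100) and ×(-45), subtract): 3350·a = -78.000 → a = ∂h/∂x = -0.02328
Back-substitute: b = ∂h/∂y = -0.007134.
h(-15, 40) = 108.31 + (-0.02328)·(-330) + (-0.007134)·(-160) = 108.31 +7.684 +1.141 = 117.135 m.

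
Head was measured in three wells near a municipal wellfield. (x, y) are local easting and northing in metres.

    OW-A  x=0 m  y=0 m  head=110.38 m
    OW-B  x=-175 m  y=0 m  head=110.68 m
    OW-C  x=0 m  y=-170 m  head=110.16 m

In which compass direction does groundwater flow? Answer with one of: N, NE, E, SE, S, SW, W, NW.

∂h/∂x = (110.68 − 110.38) / (-175 − 0) = -0.001714
∂h/∂y = (110.16 − 110.38) / (-170 − 0) = +0.001294
Flow = −∇h = (+0.001714 east, -0.001294 north), which points southeast.

SE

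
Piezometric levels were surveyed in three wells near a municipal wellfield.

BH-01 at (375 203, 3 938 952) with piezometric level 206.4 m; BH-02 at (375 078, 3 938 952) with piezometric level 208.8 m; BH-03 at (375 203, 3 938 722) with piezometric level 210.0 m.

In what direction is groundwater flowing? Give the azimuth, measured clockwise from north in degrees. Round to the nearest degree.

∂h/∂x = (208.8 − 206.4) / (375078 − 375203) = -0.01920
∂h/∂y = (210.0 − 206.4) / (3938722 − 3938952) = -0.01565
Flow direction (−∇h) has components (+0.01920 E, +0.01565 N).
Azimuth = atan2(E, N) = atan2(+0.01920, +0.01565) = 50.8° ≈ 051°.

051°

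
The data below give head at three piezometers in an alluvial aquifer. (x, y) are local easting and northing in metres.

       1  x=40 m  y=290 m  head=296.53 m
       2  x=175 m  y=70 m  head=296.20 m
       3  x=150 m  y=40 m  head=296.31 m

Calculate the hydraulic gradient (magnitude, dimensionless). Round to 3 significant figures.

Taking 1 as reference: 2−1 = (135, -220, -0.33); 3−1 = (110, -250, -0.22).
Determinant of the coordinate differences = 135·(-250) − 110·(-220) = -9550.
∂h/∂x = [(-0.33)·(-250) − (-0.22)·(-220)] / -9550 = -0.003571
∂h/∂y = [135·(-0.22) − 110·(-0.33)] / -9550 = -0.0006911
|∇h| = √(-0.003571² + -0.0006911²) = 0.003637

0.00364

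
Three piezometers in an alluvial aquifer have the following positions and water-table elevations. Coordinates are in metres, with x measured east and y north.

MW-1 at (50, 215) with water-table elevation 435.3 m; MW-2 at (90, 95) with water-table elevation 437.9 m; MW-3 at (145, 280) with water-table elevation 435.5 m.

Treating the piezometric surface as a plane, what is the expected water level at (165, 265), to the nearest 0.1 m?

Three-point gradient (reference MW-1): Δ to MW-2 = (40, -120, +2.6), Δ to MW-3 = (95, 65, +0.2).
∂h/∂x = +0.01379, ∂h/∂y = -0.01707 (det = 14000).
h(165, 265) = 435.3 + (+0.01379)·(115) + (-0.01707)·(50) = 435.3 +1.585 -0.854 = 436.032 m.

436.0 m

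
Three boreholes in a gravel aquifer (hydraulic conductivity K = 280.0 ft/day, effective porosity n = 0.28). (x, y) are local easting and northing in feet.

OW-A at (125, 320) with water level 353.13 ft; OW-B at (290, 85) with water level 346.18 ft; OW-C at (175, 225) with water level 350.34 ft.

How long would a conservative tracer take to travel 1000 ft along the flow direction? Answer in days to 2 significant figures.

Three-point gradient (reference OW-A): Δ to OW-B = (165, -235, -6.95), Δ to OW-C = (50, -95, -2.79).
∂h/∂x = -0.001172, ∂h/∂y = +0.02875 (det = -3925).
|∇h| = √(-0.001172² + 0.02875²) = 0.02877
Seepage velocity v = K·i/n = 280.0 × 0.02877 / 0.28 = 28.77 ft/day.
t = 1000 / 28.77 = 34.76 days.

35 days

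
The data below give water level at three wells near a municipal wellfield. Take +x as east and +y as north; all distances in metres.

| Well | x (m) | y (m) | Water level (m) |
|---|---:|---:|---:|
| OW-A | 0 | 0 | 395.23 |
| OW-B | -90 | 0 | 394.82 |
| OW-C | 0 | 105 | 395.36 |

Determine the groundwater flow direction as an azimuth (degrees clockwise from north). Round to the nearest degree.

255°

∂h/∂x = (394.82 − 395.23) / (-90 − 0) = +0.004556
∂h/∂y = (395.36 − 395.23) / (105 − 0) = +0.001238
Flow direction (−∇h) has components (-0.004556 E, -0.001238 N).
Azimuth = atan2(E, N) = atan2(-0.004556, -0.001238) = 254.8° ≈ 255°.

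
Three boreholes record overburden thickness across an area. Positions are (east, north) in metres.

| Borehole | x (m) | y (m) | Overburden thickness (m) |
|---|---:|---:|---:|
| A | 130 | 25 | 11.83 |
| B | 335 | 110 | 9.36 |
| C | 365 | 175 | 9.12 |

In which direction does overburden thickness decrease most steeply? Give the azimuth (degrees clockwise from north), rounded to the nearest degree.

With d = a·x + b·y + c and A as origin, the differences give:
  205·a + 85·b = -2.47
  235·a + 150·b = -2.71
Eliminate b (×150 and ×85, subtract): 10775·a = -140.150 → a = ∂d/∂x = -0.01301
Back-substitute: b = ∂d/∂y = +0.002311.
Steepest decrease is along −∇f: components (+0.01301 E, -0.002311 N).
Azimuth = atan2(+0.01301, -0.002311) = 100.1° ≈ 100°.

100°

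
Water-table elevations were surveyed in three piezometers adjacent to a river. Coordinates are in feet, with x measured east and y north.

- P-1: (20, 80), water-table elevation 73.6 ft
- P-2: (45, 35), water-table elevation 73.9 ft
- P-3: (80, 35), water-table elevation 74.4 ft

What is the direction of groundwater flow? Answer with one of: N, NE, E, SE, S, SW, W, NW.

W

With h = a·x + b·y + c and P-1 as origin, the differences give:
  25·a + (-45)·b = +0.3
  60·a + (-45)·b = +0.8
Eliminate b (×(-45) and ×(-45), subtract): 1575·a = 22.50 → a = ∂h/∂x = +0.01429
Back-substitute: b = ∂h/∂y = +0.001270.
Flow = −∇h = (-0.01429 east, -0.001270 north), which points west.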